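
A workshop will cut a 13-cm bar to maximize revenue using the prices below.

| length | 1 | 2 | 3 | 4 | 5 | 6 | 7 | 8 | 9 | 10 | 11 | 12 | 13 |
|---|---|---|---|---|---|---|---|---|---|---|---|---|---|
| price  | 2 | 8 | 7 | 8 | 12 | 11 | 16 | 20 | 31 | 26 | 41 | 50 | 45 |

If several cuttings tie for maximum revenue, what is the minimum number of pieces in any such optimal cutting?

2

Consider every possible first cut. r[k] is the best of p[i]+r[k−i] over all sellable i≤k.
r[1] = 2
r[2] = max(2+2, 8+0) = 8
r[3] = max(2+8, 8+2, 7+0) = 10
r[4] = max(2+10, 8+8, 7+2, 8+0) = 16
r[5] = max(2+16, 8+10, 7+8, 8+2, 12+0) = 18
r[6] = max(2+18, 8+16, 7+10, 8+8, 12+2, 11+0) = 24
r[7] = max(2+24, 8+18, 7+16, …, 11+2, 16+0) = 26
r[8] = max(2+26, 8+24, 7+18, …, 16+2, 20+0) = 32
r[9] = max(2+32, 8+26, 7+24, …, 20+2, 31+0) = 34
r[10] = max(2+34, 8+32, 7+26, …, 31+2, 26+0) = 40
r[11] = max(2+40, 8+34, 7+32, …, 26+2, 41+0) = 42
r[12] = max(2+42, 8+40, 7+34, …, 41+2, 50+0) = 50
r[13] = max(2+50, 8+42, 7+40, …, 50+2, 45+0) = 52
Maximum revenue is 52.
Now minimize piece count subject to staying optimal: for each k, pieces[k] = 1 + min over i with p[i]+r[k−i]=r[k] of pieces[k−i].
pieces[10] = 5
pieces[11] = 6
pieces[12] = 1
pieces[13] = 2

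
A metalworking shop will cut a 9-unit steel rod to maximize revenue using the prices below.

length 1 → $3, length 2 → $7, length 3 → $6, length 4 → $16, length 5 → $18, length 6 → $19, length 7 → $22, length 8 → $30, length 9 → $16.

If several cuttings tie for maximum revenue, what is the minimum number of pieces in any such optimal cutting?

3

Consider every possible first cut. r[k] is the best of p[i]+r[k−i] over all sellable i≤k.
r[1] = 3
r[2] = max(3+3, 7+0) = 7
r[3] = max(3+7, 7+3, 6+0) = 10
r[4] = max(3+10, 7+7, 6+3, 16+0) = 16
r[5] = max(3+16, 7+10, 6+7, 16+3, 18+0) = 19
r[6] = max(3+19, 7+16, 6+10, 16+7, 18+3, 19+0) = 23
r[7] = max(3+23, 7+19, 6+16, …, 19+3, 22+0) = 26
r[8] = max(3+26, 7+23, 6+19, …, 22+3, 30+0) = 32
r[9] = max(3+32, 7+26, 6+23, …, 30+3, 16+0) = 35
Maximum revenue is $35.
Now minimize piece count subject to staying optimal: for each k, pieces[k] = 1 + min over i with p[i]+r[k−i]=r[k] of pieces[k−i].
pieces[6] = 2
pieces[7] = 3
pieces[8] = 2
pieces[9] = 3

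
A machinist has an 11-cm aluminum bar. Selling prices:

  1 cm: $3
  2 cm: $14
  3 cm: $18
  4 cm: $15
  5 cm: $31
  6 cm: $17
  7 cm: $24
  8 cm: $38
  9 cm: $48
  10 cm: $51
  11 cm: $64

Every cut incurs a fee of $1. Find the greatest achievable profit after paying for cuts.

Consider every possible first cut. net[k] is the best of p[i]+net[k−i] over all sellable i≤k, charging 1 whenever i<k.
net[1] = 3
net[2] = 14
net[3] = 18
net[4] = 27  (first piece 2, then net[2]=14)
net[5] = 31  (first piece 2, then net[3]=18)
net[6] = 40  (first piece 2, then net[4]=27)
net[7] = 44  (first piece 2, then net[5]=31)
net[8] = 53  (first piece 2, then net[6]=40)
net[9] = 57  (first piece 2, then net[7]=44)
net[10] = 66  (first piece 2, then net[8]=53)
net[11] = 70  (first piece 2, then net[9]=57)
One optimal plan: pieces 3 + 2 + 2 + 2 + 2 (4 cuts) → $74 − $4 = $70.

70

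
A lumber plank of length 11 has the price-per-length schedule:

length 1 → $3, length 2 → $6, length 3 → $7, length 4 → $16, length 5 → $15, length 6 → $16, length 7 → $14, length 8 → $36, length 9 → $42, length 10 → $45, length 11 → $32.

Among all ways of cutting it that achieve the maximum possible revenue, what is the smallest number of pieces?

2

Let r[k] be the best obtainable value from length k. For each k, try every first piece i and keep the best of price[i] + r[k−i].
r[1] = 3
r[2] = max(3+3, 6+0) = 6
r[3] = max(3+6, 6+3, 7+0) = 9
r[4] = max(3+9, 6+6, 7+3, 16+0) = 16
r[5] = max(3+16, 6+9, 7+6, 16+3, 15+0) = 19
r[6] = max(3+19, 6+16, 7+9, 16+6, 15+3, 16+0) = 22
r[7] = max(3+22, 6+19, 7+16, …, 16+3, 14+0) = 25
r[8] = max(3+25, 6+22, 7+19, …, 14+3, 36+0) = 36
r[9] = max(3+36, 6+25, 7+22, …, 36+3, 42+0) = 42
r[10] = max(3+42, 6+36, 7+25, …, 42+3, 45+0) = 45
r[11] = max(3+45, 6+42, 7+36, …, 45+3, 32+0) = 48
Maximum revenue is $48.
Now minimize piece count subject to staying optimal: for each k, pieces[k] = 1 + min over i with p[i]+r[k−i]=r[k] of pieces[k−i].
pieces[8] = 1
pieces[9] = 1
pieces[10] = 1
pieces[11] = 2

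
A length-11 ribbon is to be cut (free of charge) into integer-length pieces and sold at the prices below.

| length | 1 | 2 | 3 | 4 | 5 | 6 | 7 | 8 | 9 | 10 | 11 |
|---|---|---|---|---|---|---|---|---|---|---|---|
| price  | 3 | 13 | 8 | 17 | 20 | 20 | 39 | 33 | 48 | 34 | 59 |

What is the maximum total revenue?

Let best[k] be the best obtainable value from length k. For each k, try every first piece i and keep the best of price[i] + best[k−i].
best[1] = 3
best[2] = 13
best[3] = 16  (first piece 1, then best[2]=13)
best[4] = 26  (first piece 2, then best[2]=13)
best[5] = 29  (first piece 1, then best[4]=26)
best[6] = 39  (first piece 2, then best[4]=26)
best[7] = 42  (first piece 1, then best[6]=39)
best[8] = 52  (first piece 2, then best[6]=39)
best[9] = 55  (first piece 1, then best[8]=52)
best[10] = 65  (first piece 2, then best[8]=52)
best[11] = 68  (first piece 1, then best[10]=65)
One optimal cutting: 2 + 2 + 2 + 2 + 2 + 1 → ¢13 + ¢13 + ¢13 + ¢13 + ¢13 + ¢3 = ¢68.

68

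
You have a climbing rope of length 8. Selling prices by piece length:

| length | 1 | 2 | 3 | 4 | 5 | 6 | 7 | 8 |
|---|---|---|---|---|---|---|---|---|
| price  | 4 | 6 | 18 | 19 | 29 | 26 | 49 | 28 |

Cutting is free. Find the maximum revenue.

53

Build R[k] bottom-up: R[k] = max over allowed piece i of (p[i] + R[k−i]).
R[1] = 4
R[2] = max(4+4, 6+0) = 8
R[3] = max(4+8, 6+4, 18+0) = 18
R[4] = max(4+18, 6+8, 18+4, 19+0) = 22
R[5] = max(4+22, 6+18, 18+8, 19+4, 29+0) = 29
R[6] = max(4+29, 6+22, 18+18, 19+8, 29+4, 26+0) = 36
R[7] = max(4+36, 6+29, 18+22, …, 26+4, 49+0) = 49
R[8] = max(4+49, 6+36, 18+29, …, 49+4, 28+0) = 53
One optimal cutting: 7 + 1 → €49 + €4 = €53.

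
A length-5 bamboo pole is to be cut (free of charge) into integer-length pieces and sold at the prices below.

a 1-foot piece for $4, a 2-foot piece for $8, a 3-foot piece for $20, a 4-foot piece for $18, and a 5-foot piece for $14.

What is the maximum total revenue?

28

Build r[k] bottom-up: r[k] = max over allowed piece i of (p[i] + r[k−i]).
r[1] = 4
r[2] = max(4+4, 8+0) = 8
r[3] = max(4+8, 8+4, 20+0) = 20
r[4] = max(4+20, 8+8, 20+4, 18+0) = 24
r[5] = max(4+24, 8+20, 20+8, 18+4, 14+0) = 28
One optimal cutting: 3 + 1 + 1 → $20 + $4 + $4 = $28.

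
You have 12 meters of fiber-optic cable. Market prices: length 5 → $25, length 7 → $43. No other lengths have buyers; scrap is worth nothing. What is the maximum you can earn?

68

Consider every possible first cut. best[k] is the best of p[i]+best[k−i] over all sellable i≤k.
best[1] = 0
best[2] = 0
best[3] = 0
best[4] = 0
best[5] = 25
best[6] = 25
best[7] = 43
best[8] = 43
best[9] = 43
best[10] = 50  (first piece 5, then best[5]=25)
best[11] = 50
best[12] = 68  (first piece 5, then best[7]=43)
One optimal cutting: 7 + 5 → $68.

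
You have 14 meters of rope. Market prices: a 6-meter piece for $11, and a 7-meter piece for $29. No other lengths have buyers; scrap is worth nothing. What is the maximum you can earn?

Consider every possible first cut. f[k] is the best of p[i]+f[k−i] over all sellable i≤k.
f[1] = 0
f[2] = 0
f[3] = 0
f[4] = 0
f[5] = 0
f[6] = 11
f[7] = max(11+0, 29+0) = 29
f[8] = max(11+0, 29+0) = 29
f[9] = max(11+0, 29+0) = 29
f[10] = max(11+0, 29+0) = 29
f[11] = max(11+0, 29+0) = 29
f[12] = max(11+11, 29+0) = 29
f[13] = max(11+29, 29+11) = 40
f[14] = max(11+29, 29+29) = 58
One optimal cutting: 7 + 7 → $58.

58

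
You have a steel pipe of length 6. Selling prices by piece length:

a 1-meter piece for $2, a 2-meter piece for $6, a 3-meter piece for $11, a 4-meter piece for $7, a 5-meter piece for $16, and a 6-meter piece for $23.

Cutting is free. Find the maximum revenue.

23

Build R[k] bottom-up: R[k] = max over allowed piece i of (p[i] + R[k−i]).
R[1] = 2
R[2] = 6
R[3] = 11
R[4] = 13  (first piece 1, then R[3]=11)
R[5] = 17  (first piece 2, then R[3]=11)
R[6] = 23
Best is to sell the whole 6-meter piece uncut for $23.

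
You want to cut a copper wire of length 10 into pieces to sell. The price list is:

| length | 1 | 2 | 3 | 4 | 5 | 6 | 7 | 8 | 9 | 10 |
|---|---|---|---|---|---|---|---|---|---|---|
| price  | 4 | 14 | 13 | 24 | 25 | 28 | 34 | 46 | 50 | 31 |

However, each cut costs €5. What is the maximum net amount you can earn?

55

Build v[k] bottom-up: v[k] = max over allowed piece i of (p[i] + v[k−i]) − 5 per cut.
v[1] = 4
v[2] = 14
v[3] = 13  (first piece 1, then v[2]=14)
v[4] = 24
v[5] = 25
v[6] = 33  (first piece 2, then v[4]=24)
v[7] = 34  (first piece 2, then v[5]=25)
v[8] = 46
v[9] = 50
v[10] = 55  (first piece 2, then v[8]=46)
One optimal plan: pieces 8 + 2 (1 cut) → €60 − €5 = €55.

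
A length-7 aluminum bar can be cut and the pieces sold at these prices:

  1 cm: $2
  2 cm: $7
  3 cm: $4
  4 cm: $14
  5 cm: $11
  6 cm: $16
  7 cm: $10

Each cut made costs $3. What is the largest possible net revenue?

Build r[k] bottom-up: r[k] = max over allowed piece i of (p[i] + r[k−i]) − 3 per cut.
r[1] = 2
r[2] = 7
r[3] = 6  (first piece 1, then r[2]=7)
r[4] = 14
r[5] = 13  (first piece 1, then r[4]=14)
r[6] = 18  (first piece 2, then r[4]=14)
r[7] = 17  (first piece 1, then r[6]=18)
One optimal plan: pieces 4 + 2 + 1 (2 cuts) → $23 − $6 = $17.

17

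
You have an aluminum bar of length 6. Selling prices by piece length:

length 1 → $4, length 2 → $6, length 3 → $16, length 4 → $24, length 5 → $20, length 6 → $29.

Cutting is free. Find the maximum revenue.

Build v[k] bottom-up: v[k] = max over allowed piece i of (p[i] + v[k−i]).
v[1] = 4
v[2] = max(4+4, 6+0) = 8
v[3] = max(4+8, 6+4, 16+0) = 16
v[4] = max(4+16, 6+8, 16+4, 24+0) = 24
v[5] = max(4+24, 6+16, 16+8, 24+4, 20+0) = 28
v[6] = max(4+28, 6+24, 16+16, 24+8, 20+4, 29+0) = 32
One optimal cutting: 4 + 1 + 1 → $24 + $4 + $4 = $32.

32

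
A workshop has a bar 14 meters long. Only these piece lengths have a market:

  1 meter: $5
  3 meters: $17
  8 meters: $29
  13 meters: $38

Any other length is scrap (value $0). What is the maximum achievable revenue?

78

Let f[k] be the best obtainable value from length k. For each k, try every first piece i and keep the best of price[i] + f[k−i].
f[1] = 5
f[2] = 10  (first piece 1, then f[1]=5)
f[3] = 17
f[4] = 22  (first piece 1, then f[3]=17)
f[5] = 27  (first piece 1, then f[4]=22)
f[6] = 34  (first piece 3, then f[3]=17)
f[7] = 39  (first piece 1, then f[6]=34)
f[8] = 44  (first piece 1, then f[7]=39)
f[9] = 51  (first piece 3, then f[6]=34)
f[10] = 56  (first piece 1, then f[9]=51)
f[11] = 61  (first piece 1, then f[10]=56)
f[12] = 68  (first piece 3, then f[9]=51)
f[13] = 73  (first piece 1, then f[12]=68)
f[14] = 78  (first piece 1, then f[13]=73)
One optimal cutting: 3 + 3 + 3 + 3 + 1 + 1 → $78.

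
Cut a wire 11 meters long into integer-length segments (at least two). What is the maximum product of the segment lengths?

54

Fill f[k] for k=2..11: at each k try every first piece i and multiply by the better of (k−i) uncut or f[k−i].
Small cases: f[2]=1, f[3]=2, f[4]=4.
f[5] = 2×max(3,2) = 2×3 = 6
f[6] = 3×max(3,2) = 3×3 = 9
f[7] = 2×max(5,6) = 2×6 = 12
f[8] = 2×max(6,9) = 2×9 = 18
f[9] = 3×max(6,9) = 3×9 = 27
f[10] = 2×max(8,18) = 2×18 = 36
f[11] = 2×max(9,27) = 2×27 = 54
One optimal split: 3 + 3 + 3 + 2; product 3×3×3×2 = 54.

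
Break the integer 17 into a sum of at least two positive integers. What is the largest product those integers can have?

486

Define g[k] = max over 1≤i<k of i · max(k−i, g[k−i]); the inner max lets the remainder stay uncut if that's better.
Small cases: g[2]=1, g[3]=2, g[4]=4, g[5]=6, g[6]=9, g[7]=12, g[8]=18, g[9]=27, g[10]=36, g[11]=54.
g[12] = max(1*54, 2*36, 3*27, …, 10*2, 11*1) = 81
g[13] = max(1*81, 2*54, 3*36, …, 11*2, 12*1) = 108
g[14] = max(1*108, 2*81, 3*54, …, 12*2, 13*1) = 162
g[15] = max(1*162, 2*108, 3*81, …, 13*2, 14*1) = 243
g[16] = max(1*243, 2*162, 3*108, …, 14*2, 15*1) = 324
g[17] = max(1*324, 2*243, 3*162, …, 15*2, 16*1) = 486
One optimal split: 3 + 3 + 3 + 3 + 3 + 2; product 3*3*3*3*3*2 = 486.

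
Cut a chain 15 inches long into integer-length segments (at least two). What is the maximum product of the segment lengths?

243

Fill m[k] for k=2..15: at each k try every first piece i and multiply by the better of (k−i) uncut or m[k−i].
m[2] = 1·max(1,0) = 1·1 = 1
m[3] = 1·max(2,1) = 1·2 = 2
m[4] = 2·max(2,1) = 2·2 = 4
m[5] = 2·max(3,2) = 2·3 = 6
m[6] = 3·max(3,2) = 3·3 = 9
m[7] = 2·max(5,6) = 2·6 = 12
m[8] = 2·max(6,9) = 2·9 = 18
m[9] = 3·max(6,9) = 3·9 = 27
m[10] = 2·max(8,18) = 2·18 = 36
m[11] = 2·max(9,27) = 2·27 = 54
m[12] = 3·max(9,27) = 3·27 = 81
m[13] = 2·max(11,54) = 2·54 = 108
m[14] = 2·max(12,81) = 2·81 = 162
m[15] = 3·max(12,81) = 3·81 = 243
One optimal split: 3 + 3 + 3 + 3 + 3; product 3·3·3·3·3 = 243.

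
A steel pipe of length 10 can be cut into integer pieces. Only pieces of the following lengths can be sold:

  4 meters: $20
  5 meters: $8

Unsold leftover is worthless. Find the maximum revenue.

Consider every possible first cut. best[k] is the best of p[i]+best[k−i] over all sellable i≤k.
best[1] = 0
best[2] = 0
best[3] = 0
best[4] = 20
best[5] = max(20+0, 8+0) = 20
best[6] = max(20+0, 8+0) = 20
best[7] = max(20+0, 8+0) = 20
best[8] = max(20+20, 8+0) = 40
best[9] = max(20+20, 8+20) = 40
best[10] = max(20+20, 8+20) = 40
One optimal cutting: pieces 4 + 4 with 2 meters of scrap → $40.

40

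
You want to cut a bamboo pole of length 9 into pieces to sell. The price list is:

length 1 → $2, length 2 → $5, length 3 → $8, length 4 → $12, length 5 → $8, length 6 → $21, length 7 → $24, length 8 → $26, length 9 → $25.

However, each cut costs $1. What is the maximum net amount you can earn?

28

Build v[k] bottom-up: v[k] = max over allowed piece i of (p[i] + v[k−i]) − 1 per cut.
v[1] = 2
v[2] = max(2+2-1, 5+0) = 5
v[3] = max(2+5-1, 5+2-1, 8+0) = 8
v[4] = max(2+8-1, 5+5-1, 8+2-1, 12+0) = 12
v[5] = max(2+12-1, 5+8-1, 8+5-1, 12+2-1, 8+0) = 13
v[6] = max(2+13-1, 5+12-1, 8+8-1, 12+5-1, 8+2-1, 21+0) = 21
v[7] = max(2+21-1, 5+13-1, 8+12-1, …, 21+2-1, 24+0) = 24
v[8] = max(2+24-1, 5+21-1, 8+13-1, …, 24+2-1, 26+0) = 26
v[9] = max(2+26-1, 5+24-1, 8+21-1, …, 26+2-1, 25+0) = 28
One optimal plan: pieces 7 + 2 (1 cut) → $29 − $1 = $28.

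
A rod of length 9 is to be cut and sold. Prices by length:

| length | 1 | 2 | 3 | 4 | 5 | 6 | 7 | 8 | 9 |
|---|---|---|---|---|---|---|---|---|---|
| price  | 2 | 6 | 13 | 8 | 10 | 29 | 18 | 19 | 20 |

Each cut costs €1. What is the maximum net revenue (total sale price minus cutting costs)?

41

Let v[k] be the best obtainable value from length k. For each k, try every first piece i and keep the best of price[i] + v[k−i] minus the 1 cut fee when i<k.
v[1] = 2
v[2] = max(2+2-1, 6+0) = 6
v[3] = max(2+6-1, 6+2-1, 13+0) = 13
v[4] = max(2+13-1, 6+6-1, 13+2-1, 8+0) = 14
v[5] = max(2+14-1, 6+13-1, 13+6-1, 8+2-1, 10+0) = 18
v[6] = max(2+18-1, 6+14-1, 13+13-1, 8+6-1, 10+2-1, 29+0) = 29
v[7] = max(2+29-1, 6+18-1, 13+14-1, …, 29+2-1, 18+0) = 30
v[8] = max(2+30-1, 6+29-1, 13+18-1, …, 18+2-1, 19+0) = 34
v[9] = max(2+34-1, 6+30-1, 13+29-1, …, 19+2-1, 20+0) = 41
One optimal plan: pieces 6 + 3 (1 cut) → €42 − €1 = €41.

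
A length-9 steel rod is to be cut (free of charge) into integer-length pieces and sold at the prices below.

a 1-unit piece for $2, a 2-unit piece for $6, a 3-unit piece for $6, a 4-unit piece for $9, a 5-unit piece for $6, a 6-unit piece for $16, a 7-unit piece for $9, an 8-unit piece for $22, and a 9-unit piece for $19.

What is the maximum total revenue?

26

Let best[k] be the best obtainable value from length k. For each k, try every first piece i and keep the best of price[i] + best[k−i].
best[1] = 2
best[2] = 6
best[3] = 8  (first piece 1, then best[2]=6)
best[4] = 12  (first piece 2, then best[2]=6)
best[5] = 14  (first piece 1, then best[4]=12)
best[6] = 18  (first piece 2, then best[4]=12)
best[7] = 20  (first piece 1, then best[6]=18)
best[8] = 24  (first piece 2, then best[6]=18)
best[9] = 26  (first piece 1, then best[8]=24)
One optimal cutting: 2 + 2 + 2 + 2 + 1 → $6 + $6 + $6 + $6 + $2 = $26.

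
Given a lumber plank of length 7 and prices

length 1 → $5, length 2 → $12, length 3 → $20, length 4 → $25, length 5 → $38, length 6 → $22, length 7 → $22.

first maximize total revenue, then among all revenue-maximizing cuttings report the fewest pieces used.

2

Build r[k] bottom-up: r[k] = max over allowed piece i of (p[i] + r[k−i]).
r[1] = 5
r[2] = max(5+5, 12+0) = 12
r[3] = max(5+12, 12+5, 20+0) = 20
r[4] = max(5+20, 12+12, 20+5, 25+0) = 25
r[5] = max(5+25, 12+20, 20+12, 25+5, 38+0) = 38
r[6] = max(5+38, 12+25, 20+20, 25+12, 38+5, 22+0) = 43
r[7] = max(5+43, 12+38, 20+25, …, 22+5, 22+0) = 50
Maximum revenue is $50.
Now minimize piece count subject to staying optimal: for each k, pieces[k] = 1 + min over i with p[i]+r[k−i]=r[k] of pieces[k−i].
pieces[4] = 1
pieces[5] = 1
pieces[6] = 2
pieces[7] = 2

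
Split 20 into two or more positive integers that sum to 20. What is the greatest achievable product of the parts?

1458

Define f[k] = max over 1≤i<k of i · max(k−i, f[k−i]); the inner max lets the remainder stay uncut if that's better.
f[2] = 1*max(1,0) = 1*1 = 1
f[3] = max(1*2, 2*1) = 2
f[4] = max(1*3, 2*2, 3*1) = 4
f[5] = max(1*4, 2*3, 3*2, 4*1) = 6
f[6] = max(1*6, 2*4, 3*3, 4*2, 5*1) = 9
f[7] = max(1*9, 2*6, 3*4, 4*3, 5*2, 6*1) = 12
f[8] = max(1*12, 2*9, 3*6, …, 6*2, 7*1) = 18
f[9] = max(1*18, 2*12, 3*9, …, 7*2, 8*1) = 27
f[10] = max(1*27, 2*18, 3*12, …, 8*2, 9*1) = 36
f[11] = max(1*36, 2*27, 3*18, …, 9*2, 10*1) = 54
f[12] = max(1*54, 2*36, 3*27, …, 10*2, 11*1) = 81
f[13] = max(1*81, 2*54, 3*36, …, 11*2, 12*1) = 108
f[14] = max(1*108, 2*81, 3*54, …, 12*2, 13*1) = 162
f[15] = max(1*162, 2*108, 3*81, …, 13*2, 14*1) = 243
f[16] = max(1*243, 2*162, 3*108, …, 14*2, 15*1) = 324
f[17] = max(1*324, 2*243, 3*162, …, 15*2, 16*1) = 486
f[18] = max(1*486, 2*324, 3*243, …, 16*2, 17*1) = 729
f[19] = max(1*729, 2*486, 3*324, …, 17*2, 18*1) = 972
f[20] = max(1*972, 2*729, 3*486, …, 18*2, 19*1) = 1458
One optimal split: 3 + 3 + 3 + 3 + 3 + 3 + 2; product 3*3*3*3*3*3*2 = 1458.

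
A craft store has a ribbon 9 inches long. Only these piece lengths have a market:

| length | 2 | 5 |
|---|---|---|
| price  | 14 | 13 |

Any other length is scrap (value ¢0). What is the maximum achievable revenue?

Consider every possible first cut. r[k] is the best of p[i]+r[k−i] over all sellable i≤k.
r[1] = 0
r[2] = 14
r[3] = 14
r[4] = 28  (first piece 2, then r[2]=14)
r[5] = max(14+14, 13+0) = 28
r[6] = max(14+28, 13+0) = 42
r[7] = max(14+28, 13+14) = 42
r[8] = max(14+42, 13+14) = 56
r[9] = max(14+42, 13+28) = 56
One optimal cutting: pieces 2 + 2 + 2 + 2 with 1 inch of scrap → ¢56.

56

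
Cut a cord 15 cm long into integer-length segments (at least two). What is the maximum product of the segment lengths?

243

Let m[k] be the best product for length k (with at least one cut). For each first piece i, the rest contributes max(k−i, m[k−i]).
Small cases: m[2]=1, m[3]=2, m[4]=4, m[5]=6, m[6]=9, m[7]=12, m[8]=18, m[9]=27, m[10]=36.
m[11] = 2×max(9,27) = 2×27 = 54
m[12] = 3×max(9,27) = 3×27 = 81
m[13] = 2×max(11,54) = 2×54 = 108
m[14] = 2×max(12,81) = 2×81 = 162
m[15] = 3×max(12,81) = 3×81 = 243
One optimal split: 3 + 3 + 3 + 3 + 3; product 3×3×3×3×3 = 243.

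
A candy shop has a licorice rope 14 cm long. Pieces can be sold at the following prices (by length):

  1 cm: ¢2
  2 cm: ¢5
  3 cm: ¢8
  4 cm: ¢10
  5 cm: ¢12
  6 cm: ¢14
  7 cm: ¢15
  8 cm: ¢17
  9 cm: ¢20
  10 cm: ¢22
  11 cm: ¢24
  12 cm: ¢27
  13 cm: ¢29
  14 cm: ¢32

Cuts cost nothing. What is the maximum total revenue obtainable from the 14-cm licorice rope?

37

Let v[k] be the best obtainable value from length k. For each k, try every first piece i and keep the best of price[i] + v[k−i].
v[1] = 2
v[2] = 5
v[3] = 8
v[4] = 10  (first piece 1, then v[3]=8)
v[5] = 13  (first piece 2, then v[3]=8)
v[6] = 16  (first piece 3, then v[3]=8)
v[7] = 18  (first piece 1, then v[6]=16)
v[8] = 21  (first piece 2, then v[6]=16)
v[9] = 24  (first piece 3, then v[6]=16)
v[10] = 26  (first piece 1, then v[9]=24)
v[11] = 29  (first piece 2, then v[9]=24)
v[12] = 32  (first piece 3, then v[9]=24)
v[13] = 34  (first piece 1, then v[12]=32)
v[14] = 37  (first piece 2, then v[12]=32)
One optimal cutting: 3 + 3 + 3 + 3 + 2 → ¢8 + ¢8 + ¢8 + ¢8 + ¢5 = ¢37.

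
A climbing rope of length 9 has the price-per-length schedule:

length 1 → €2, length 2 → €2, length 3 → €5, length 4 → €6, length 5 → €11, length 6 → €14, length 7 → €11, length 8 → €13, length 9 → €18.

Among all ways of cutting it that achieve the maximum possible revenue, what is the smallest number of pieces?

Consider every possible first cut. r[k] is the best of p[i]+r[k−i] over all sellable i≤k.
r[1] = 2
r[2] = 4  (first piece 1, then r[1]=2)
r[3] = 6  (first piece 1, then r[2]=4)
r[4] = 8  (first piece 1, then r[3]=6)
r[5] = 11
r[6] = 14
r[7] = 16  (first piece 1, then r[6]=14)
r[8] = 18  (first piece 1, then r[7]=16)
r[9] = 20  (first piece 1, then r[8]=18)
Maximum revenue is €20.
Now minimize piece count subject to staying optimal: for each k, pieces[k] = 1 + min over i with p[i]+r[k−i]=r[k] of pieces[k−i].
pieces[6] = 1
pieces[7] = 2
pieces[8] = 3
pieces[9] = 4

4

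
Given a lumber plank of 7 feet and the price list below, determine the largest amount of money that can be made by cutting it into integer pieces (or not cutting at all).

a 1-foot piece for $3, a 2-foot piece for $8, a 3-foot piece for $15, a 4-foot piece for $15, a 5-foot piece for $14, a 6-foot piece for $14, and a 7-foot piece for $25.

Let v[k] be the best obtainable value from length k. For each k, try every first piece i and keep the best of price[i] + v[k−i].
v[1] = 3
v[2] = 8
v[3] = 15
v[4] = 18  (first piece 1, then v[3]=15)
v[5] = 23  (first piece 2, then v[3]=15)
v[6] = 30  (first piece 3, then v[3]=15)
v[7] = 33  (first piece 1, then v[6]=30)
One optimal cutting: 3 + 3 + 1 → $15 + $15 + $3 = $33.

33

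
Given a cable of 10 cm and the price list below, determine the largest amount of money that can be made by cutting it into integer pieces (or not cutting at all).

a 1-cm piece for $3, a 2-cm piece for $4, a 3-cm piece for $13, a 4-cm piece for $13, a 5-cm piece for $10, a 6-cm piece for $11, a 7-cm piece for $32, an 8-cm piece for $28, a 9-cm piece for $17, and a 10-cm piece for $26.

Consider every possible first cut. R[k] is the best of p[i]+R[k−i] over all sellable i≤k.
R[1] = 3
R[2] = max(3+3, 4+0) = 6
R[3] = max(3+6, 4+3, 13+0) = 13
R[4] = max(3+13, 4+6, 13+3, 13+0) = 16
R[5] = max(3+16, 4+13, 13+6, 13+3, 10+0) = 19
R[6] = max(3+19, 4+16, 13+13, 13+6, 10+3, 11+0) = 26
R[7] = max(3+26, 4+19, 13+16, …, 11+3, 32+0) = 32
R[8] = max(3+32, 4+26, 13+19, …, 32+3, 28+0) = 35
R[9] = max(3+35, 4+32, 13+26, …, 28+3, 17+0) = 39
R[10] = max(3+39, 4+35, 13+32, …, 17+3, 26+0) = 45
One optimal cutting: 7 + 3 → $32 + $13 = $45.

45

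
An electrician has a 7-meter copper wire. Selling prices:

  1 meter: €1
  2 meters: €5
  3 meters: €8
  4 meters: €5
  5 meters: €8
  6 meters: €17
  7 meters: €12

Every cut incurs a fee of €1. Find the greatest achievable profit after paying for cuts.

17

Consider every possible first cut. r[k] is the best of p[i]+r[k−i] over all sellable i≤k, charging 1 whenever i<k.
r[1] = 1
r[2] = 5
r[3] = 8
r[4] = 9  (first piece 2, then r[2]=5)
r[5] = 12  (first piece 2, then r[3]=8)
r[6] = 17
r[7] = 17  (first piece 1, then r[6]=17)
One optimal plan: pieces 6 + 1 (1 cut) → €18 − €1 = €17.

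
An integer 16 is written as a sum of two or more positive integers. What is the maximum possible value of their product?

Fill f[k] for k=2..16: at each k try every first piece i and multiply by the better of (k−i) uncut or f[k−i].
Small cases: f[2]=1, f[3]=2, f[4]=4, f[5]=6, f[6]=9, f[7]=12, f[8]=18, f[9]=27.
f[10] = 2*max(8,18) = 2*18 = 36
f[11] = 2*max(9,27) = 2*27 = 54
f[12] = 3*max(9,27) = 3*27 = 81
f[13] = 2*max(11,54) = 2*54 = 108
f[14] = 2*max(12,81) = 2*81 = 162
f[15] = 3*max(12,81) = 3*81 = 243
f[16] = 2*max(14,162) = 2*162 = 324
One optimal split: 3 + 3 + 3 + 3 + 2 + 2; product 3*3*3*3*2*2 = 324.

324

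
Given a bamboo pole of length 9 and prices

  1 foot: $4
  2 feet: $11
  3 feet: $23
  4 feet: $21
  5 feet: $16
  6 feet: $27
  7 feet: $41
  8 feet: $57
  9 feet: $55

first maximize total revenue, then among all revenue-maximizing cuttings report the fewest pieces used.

Consider every possible first cut. r[k] is the best of p[i]+r[k−i] over all sellable i≤k.
r[1] = 4
r[2] = max(4+4, 11+0) = 11
r[3] = max(4+11, 11+4, 23+0) = 23
r[4] = max(4+23, 11+11, 23+4, 21+0) = 27
r[5] = max(4+27, 11+23, 23+11, 21+4, 16+0) = 34
r[6] = max(4+34, 11+27, 23+23, 21+11, 16+4, 27+0) = 46
r[7] = max(4+46, 11+34, 23+27, …, 27+4, 41+0) = 50
r[8] = max(4+50, 11+46, 23+34, …, 41+4, 57+0) = 57
r[9] = max(4+57, 11+50, 23+46, …, 57+4, 55+0) = 69
Maximum revenue is $69.
Now minimize piece count subject to staying optimal: for each k, pieces[k] = 1 + min over i with p[i]+r[k−i]=r[k] of pieces[k−i].
pieces[6] = 2
pieces[7] = 3
pieces[8] = 1
pieces[9] = 3

3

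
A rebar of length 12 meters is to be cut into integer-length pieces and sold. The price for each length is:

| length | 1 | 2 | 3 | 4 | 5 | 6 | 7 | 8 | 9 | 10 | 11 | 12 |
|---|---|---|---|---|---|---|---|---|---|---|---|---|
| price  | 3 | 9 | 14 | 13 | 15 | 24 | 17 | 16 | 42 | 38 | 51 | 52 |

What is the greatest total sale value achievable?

56

Build best[k] bottom-up: best[k] = max over allowed piece i of (p[i] + best[k−i]).
best[1] = 3
best[2] = max(3+3, 9+0) = 9
best[3] = max(3+9, 9+3, 14+0) = 14
best[4] = max(3+14, 9+9, 14+3, 13+0) = 18
best[5] = max(3+18, 9+14, 14+9, 13+3, 15+0) = 23
best[6] = max(3+23, 9+18, 14+14, 13+9, 15+3, 24+0) = 28
best[7] = max(3+28, 9+23, 14+18, …, 24+3, 17+0) = 32
best[8] = max(3+32, 9+28, 14+23, …, 17+3, 16+0) = 37
best[9] = max(3+37, 9+32, 14+28, …, 16+3, 42+0) = 42
best[10] = max(3+42, 9+37, 14+32, …, 42+3, 38+0) = 46
best[11] = max(3+46, 9+42, 14+37, …, 38+3, 51+0) = 51
best[12] = max(3+51, 9+46, 14+42, …, 51+3, 52+0) = 56
One optimal cutting: 3 + 3 + 3 + 3 → ₹14 + ₹14 + ₹14 + ₹14 = ₹56.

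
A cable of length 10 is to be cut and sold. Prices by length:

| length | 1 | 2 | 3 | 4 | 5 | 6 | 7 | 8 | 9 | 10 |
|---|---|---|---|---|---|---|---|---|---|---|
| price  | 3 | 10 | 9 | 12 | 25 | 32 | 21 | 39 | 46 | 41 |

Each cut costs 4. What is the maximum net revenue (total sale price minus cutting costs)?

46

Let v[k] be the best obtainable value from length k. For each k, try every first piece i and keep the best of price[i] + v[k−i] minus the 4 cut fee when i<k.
v[1] = 3
v[2] = max(3+3-4, 10+0) = 10
v[3] = max(3+10-4, 10+3-4, 9+0) = 9
v[4] = max(3+9-4, 10+10-4, 9+3-4, 12+0) = 16
v[5] = max(3+16-4, 10+9-4, 9+10-4, 12+3-4, 25+0) = 25
v[6] = max(3+25-4, 10+16-4, 9+9-4, 12+10-4, 25+3-4, 32+0) = 32
v[7] = max(3+32-4, 10+25-4, 9+16-4, …, 32+3-4, 21+0) = 31
v[8] = max(3+31-4, 10+32-4, 9+25-4, …, 21+3-4, 39+0) = 39
v[9] = max(3+39-4, 10+31-4, 9+32-4, …, 39+3-4, 46+0) = 46
v[10] = max(3+46-4, 10+39-4, 9+31-4, …, 46+3-4, 41+0) = 46
One optimal plan: pieces 5 + 5 (1 cut) → 50 − 4 = 46.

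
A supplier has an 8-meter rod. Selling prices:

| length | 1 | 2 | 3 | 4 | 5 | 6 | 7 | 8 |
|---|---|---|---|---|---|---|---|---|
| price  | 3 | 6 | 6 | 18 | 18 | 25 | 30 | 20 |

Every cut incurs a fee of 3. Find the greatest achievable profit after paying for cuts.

33

Let net[k] be the best obtainable value from length k. For each k, try every first piece i and keep the best of price[i] + net[k−i] minus the 3 cut fee when i<k.
net[1] = 3
net[2] = max(3+3-3, 6+0) = 6
net[3] = max(3+6-3, 6+3-3, 6+0) = 6
net[4] = max(3+6-3, 6+6-3, 6+3-3, 18+0) = 18
net[5] = max(3+18-3, 6+6-3, 6+6-3, 18+3-3, 18+0) = 18
net[6] = max(3+18-3, 6+18-3, 6+6-3, 18+6-3, 18+3-3, 25+0) = 25
net[7] = max(3+25-3, 6+18-3, 6+18-3, …, 25+3-3, 30+0) = 30
net[8] = max(3+30-3, 6+25-3, 6+18-3, …, 30+3-3, 20+0) = 33
One optimal plan: pieces 4 + 4 (1 cut) → 36 − 3 = 33.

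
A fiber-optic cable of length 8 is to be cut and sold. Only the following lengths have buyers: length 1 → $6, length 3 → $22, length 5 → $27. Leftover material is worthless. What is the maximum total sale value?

56

Consider every possible first cut. f[k] is the best of p[i]+f[k−i] over all sellable i≤k.
f[1] = 6
f[2] = 12  (first piece 1, then f[1]=6)
f[3] = 22
f[4] = 28  (first piece 1, then f[3]=22)
f[5] = 34  (first piece 1, then f[4]=28)
f[6] = 44  (first piece 3, then f[3]=22)
f[7] = 50  (first piece 1, then f[6]=44)
f[8] = 56  (first piece 1, then f[7]=50)
One optimal cutting: 3 + 3 + 1 + 1 → $56.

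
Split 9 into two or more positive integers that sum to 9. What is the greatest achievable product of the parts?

Define f[k] = max over 1≤i<k of i · max(k−i, f[k−i]); the inner max lets the remainder stay uncut if that's better.
f[2] = 1·max(1,0) = 1·1 = 1
f[3] = 1·max(2,1) = 1·2 = 2
f[4] = 2·max(2,1) = 2·2 = 4
f[5] = 2·max(3,2) = 2·3 = 6
f[6] = 3·max(3,2) = 3·3 = 9
f[7] = 2·max(5,6) = 2·6 = 12
f[8] = 2·max(6,9) = 2·9 = 18
f[9] = 3·max(6,9) = 3·9 = 27
One optimal split: 3 + 3 + 3; product 3·3·3 = 27.

27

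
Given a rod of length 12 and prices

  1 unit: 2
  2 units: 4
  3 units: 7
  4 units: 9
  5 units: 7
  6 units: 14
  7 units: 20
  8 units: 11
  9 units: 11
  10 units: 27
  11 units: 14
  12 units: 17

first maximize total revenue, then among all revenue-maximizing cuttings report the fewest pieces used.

Build r[k] bottom-up: r[k] = max over allowed piece i of (p[i] + r[k−i]).
r[1] = 2
r[2] = max(2+2, 4+0) = 4
r[3] = max(2+4, 4+2, 7+0) = 7
r[4] = max(2+7, 4+4, 7+2, 9+0) = 9
r[5] = max(2+9, 4+7, 7+4, 9+2, 7+0) = 11
r[6] = max(2+11, 4+9, 7+7, 9+4, 7+2, 14+0) = 14
r[7] = max(2+14, 4+11, 7+9, …, 14+2, 20+0) = 20
r[8] = max(2+20, 4+14, 7+11, …, 20+2, 11+0) = 22
r[9] = max(2+22, 4+20, 7+14, …, 11+2, 11+0) = 24
r[10] = max(2+24, 4+22, 7+20, …, 11+2, 27+0) = 27
r[11] = max(2+27, 4+24, 7+22, …, 27+2, 14+0) = 29
r[12] = max(2+29, 4+27, 7+24, …, 14+2, 17+0) = 31
Maximum revenue is 31.
Now minimize piece count subject to staying optimal: for each k, pieces[k] = 1 + min over i with p[i]+r[k−i]=r[k] of pieces[k−i].
pieces[9] = 2
pieces[10] = 1
pieces[11] = 2
pieces[12] = 2

2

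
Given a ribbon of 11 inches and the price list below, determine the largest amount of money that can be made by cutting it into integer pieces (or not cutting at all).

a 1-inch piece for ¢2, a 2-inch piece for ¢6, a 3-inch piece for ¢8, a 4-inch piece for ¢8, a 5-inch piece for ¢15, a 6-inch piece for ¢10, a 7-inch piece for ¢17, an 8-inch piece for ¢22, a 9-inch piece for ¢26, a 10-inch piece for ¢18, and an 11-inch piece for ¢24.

Let best[k] be the best obtainable value from length k. For each k, try every first piece i and keep the best of price[i] + best[k−i].
best[1] = 2
best[2] = 6
best[3] = 8  (first piece 1, then best[2]=6)
best[4] = 12  (first piece 2, then best[2]=6)
best[5] = 15
best[6] = 18  (first piece 2, then best[4]=12)
best[7] = 21  (first piece 2, then best[5]=15)
best[8] = 24  (first piece 2, then best[6]=18)
best[9] = 27  (first piece 2, then best[7]=21)
best[10] = 30  (first piece 2, then best[8]=24)
best[11] = 33  (first piece 2, then best[9]=27)
One optimal cutting: 5 + 2 + 2 + 2 → ¢15 + ¢6 + ¢6 + ¢6 = ¢33.

33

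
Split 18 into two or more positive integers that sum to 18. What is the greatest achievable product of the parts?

729

Fill prod[k] for k=2..18: at each k try every first piece i and multiply by the better of (k−i) uncut or prod[k−i].
prod[2] = 1·max(1,0) = 1·1 = 1
prod[3] = 1·max(2,1) = 1·2 = 2
prod[4] = 2·max(2,1) = 2·2 = 4
prod[5] = 2·max(3,2) = 2·3 = 6
prod[6] = 3·max(3,2) = 3·3 = 9
prod[7] = 2·max(5,6) = 2·6 = 12
prod[8] = 2·max(6,9) = 2·9 = 18
prod[9] = 3·max(6,9) = 3·9 = 27
prod[10] = 2·max(8,18) = 2·18 = 36
prod[11] = 2·max(9,27) = 2·27 = 54
prod[12] = 3·max(9,27) = 3·27 = 81
prod[13] = 2·max(11,54) = 2·54 = 108
prod[14] = 2·max(12,81) = 2·81 = 162
prod[15] = 3·max(12,81) = 3·81 = 243
prod[16] = 2·max(14,162) = 2·162 = 324
prod[17] = 2·max(15,243) = 2·243 = 486
prod[18] = 3·max(15,243) = 3·243 = 729
One optimal split: 3 + 3 + 3 + 3 + 3 + 3; product 3·3·3·3·3·3 = 729.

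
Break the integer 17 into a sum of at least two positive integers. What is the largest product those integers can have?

486

Fill P[k] for k=2..17: at each k try every first piece i and multiply by the better of (k−i) uncut or P[k−i].
Small cases: P[2]=1, P[3]=2, P[4]=4, P[5]=6, P[6]=9, P[7]=12, P[8]=18, P[9]=27, P[10]=36, P[11]=54, P[12]=81.
P[13] = max(1·81, 2·54, 3·36, …, 11·2, 12·1) = 108
P[14] = max(1·108, 2·81, 3·54, …, 12·2, 13·1) = 162
P[15] = max(1·162, 2·108, 3·81, …, 13·2, 14·1) = 243
P[16] = max(1·243, 2·162, 3·108, …, 14·2, 15·1) = 324
P[17] = max(1·324, 2·243, 3·162, …, 15·2, 16·1) = 486
One optimal split: 3 + 3 + 3 + 3 + 3 + 2; product 3·3·3·3·3·2 = 486.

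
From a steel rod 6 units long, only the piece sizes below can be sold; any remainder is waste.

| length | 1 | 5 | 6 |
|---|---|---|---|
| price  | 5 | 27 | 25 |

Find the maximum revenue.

32

Consider every possible first cut. best[k] is the best of p[i]+best[k−i] over all sellable i≤k.
best[1] = 5
best[2] = 10  (first piece 1, then best[1]=5)
best[3] = 15  (first piece 1, then best[2]=10)
best[4] = 20  (first piece 1, then best[3]=15)
best[5] = max(5+20, 27+0) = 27
best[6] = max(5+27, 27+5, 25+0) = 32
One optimal cutting: 5 + 1 → $32.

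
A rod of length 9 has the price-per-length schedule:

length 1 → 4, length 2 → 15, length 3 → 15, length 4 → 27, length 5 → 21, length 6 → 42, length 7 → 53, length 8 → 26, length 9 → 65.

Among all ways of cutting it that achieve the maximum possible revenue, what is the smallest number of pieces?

Build r[k] bottom-up: r[k] = max over allowed piece i of (p[i] + r[k−i]).
r[1] = 4
r[2] = 15
r[3] = 19  (first piece 1, then r[2]=15)
r[4] = 30  (first piece 2, then r[2]=15)
r[5] = 34  (first piece 1, then r[4]=30)
r[6] = 45  (first piece 2, then r[4]=30)
r[7] = 53
r[8] = 60  (first piece 2, then r[6]=45)
r[9] = 68  (first piece 2, then r[7]=53)
Maximum revenue is 68.
Now minimize piece count subject to staying optimal: for each k, pieces[k] = 1 + min over i with p[i]+r[k−i]=r[k] of pieces[k−i].
pieces[6] = 3
pieces[7] = 1
pieces[8] = 4
pieces[9] = 2

2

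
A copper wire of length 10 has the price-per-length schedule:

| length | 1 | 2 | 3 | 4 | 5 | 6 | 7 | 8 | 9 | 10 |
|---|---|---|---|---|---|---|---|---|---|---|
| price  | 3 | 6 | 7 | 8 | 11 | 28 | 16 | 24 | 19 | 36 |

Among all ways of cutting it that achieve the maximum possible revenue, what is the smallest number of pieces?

Build r[k] bottom-up: r[k] = max over allowed piece i of (p[i] + r[k−i]).
r[1] = 3
r[2] = 6  (first piece 1, then r[1]=3)
r[3] = 9  (first piece 1, then r[2]=6)
r[4] = 12  (first piece 1, then r[3]=9)
r[5] = 15  (first piece 1, then r[4]=12)
r[6] = 28
r[7] = 31  (first piece 1, then r[6]=28)
r[8] = 34  (first piece 1, then r[7]=31)
r[9] = 37  (first piece 1, then r[8]=34)
r[10] = 40  (first piece 1, then r[9]=37)
Maximum revenue is €40.
Now minimize piece count subject to staying optimal: for each k, pieces[k] = 1 + min over i with p[i]+r[k−i]=r[k] of pieces[k−i].
pieces[7] = 2
pieces[8] = 2
pieces[9] = 3
pieces[10] = 3

3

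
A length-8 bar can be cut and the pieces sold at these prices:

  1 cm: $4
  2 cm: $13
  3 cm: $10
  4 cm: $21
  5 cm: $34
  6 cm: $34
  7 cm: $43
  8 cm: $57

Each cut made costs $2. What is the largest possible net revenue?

57

Let v[k] be the best obtainable value from length k. For each k, try every first piece i and keep the best of price[i] + v[k−i] minus the 2 cut fee when i<k.
v[1] = 4
v[2] = max(4+4-2, 13+0) = 13
v[3] = max(4+13-2, 13+4-2, 10+0) = 15
v[4] = max(4+15-2, 13+13-2, 10+4-2, 21+0) = 24
v[5] = max(4+24-2, 13+15-2, 10+13-2, 21+4-2, 34+0) = 34
v[6] = max(4+34-2, 13+24-2, 10+15-2, 21+13-2, 34+4-2, 34+0) = 36
v[7] = max(4+36-2, 13+34-2, 10+24-2, …, 34+4-2, 43+0) = 45
v[8] = max(4+45-2, 13+36-2, 10+34-2, …, 43+4-2, 57+0) = 57
Best is to make no cuts and sell whole for $57.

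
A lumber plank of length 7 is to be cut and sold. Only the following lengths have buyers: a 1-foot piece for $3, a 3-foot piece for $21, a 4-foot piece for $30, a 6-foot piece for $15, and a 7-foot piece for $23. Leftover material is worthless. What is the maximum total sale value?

51

Let r[k] be the best obtainable value from length k. For each k, try every first piece i and keep the best of price[i] + r[k−i].
r[1] = 3
r[2] = 6  (first piece 1, then r[1]=3)
r[3] = 21
r[4] = 30
r[5] = 33  (first piece 1, then r[4]=30)
r[6] = 42  (first piece 3, then r[3]=21)
r[7] = 51  (first piece 3, then r[4]=30)
One optimal cutting: 4 + 3 → $51.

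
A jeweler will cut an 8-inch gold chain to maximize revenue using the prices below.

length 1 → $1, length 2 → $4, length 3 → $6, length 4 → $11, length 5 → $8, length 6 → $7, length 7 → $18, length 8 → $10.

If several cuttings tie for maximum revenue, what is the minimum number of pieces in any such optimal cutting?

2

Build r[k] bottom-up: r[k] = max over allowed piece i of (p[i] + r[k−i]).
r[1] = 1
r[2] = 4
r[3] = 6
r[4] = 11
r[5] = 12  (first piece 1, then r[4]=11)
r[6] = 15  (first piece 2, then r[4]=11)
r[7] = 18
r[8] = 22  (first piece 4, then r[4]=11)
Maximum revenue is $22.
Now minimize piece count subject to staying optimal: for each k, pieces[k] = 1 + min over i with p[i]+r[k−i]=r[k] of pieces[k−i].
pieces[5] = 2
pieces[6] = 2
pieces[7] = 1
pieces[8] = 2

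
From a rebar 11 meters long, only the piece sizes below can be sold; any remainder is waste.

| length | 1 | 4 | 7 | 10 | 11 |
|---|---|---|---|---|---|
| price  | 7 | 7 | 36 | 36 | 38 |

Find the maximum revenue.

Let f[k] be the best obtainable value from length k. For each k, try every first piece i and keep the best of price[i] + f[k−i].
f[1] = 7
f[2] = 14  (first piece 1, then f[1]=7)
f[3] = 21  (first piece 1, then f[2]=14)
f[4] = max(7+21, 7+0) = 28
f[5] = max(7+28, 7+7) = 35
f[6] = max(7+35, 7+14) = 42
f[7] = max(7+42, 7+21, 36+0) = 49
f[8] = max(7+49, 7+28, 36+7) = 56
f[9] = max(7+56, 7+35, 36+14) = 63
f[10] = max(7+63, 7+42, 36+21, 36+0) = 70
f[11] = max(7+70, 7+49, 36+28, 36+7, 38+0) = 77
One optimal cutting: 1 + 1 + 1 + 1 + 1 + 1 + 1 + 1 + 1 + 1 + 1 → ₹77.

77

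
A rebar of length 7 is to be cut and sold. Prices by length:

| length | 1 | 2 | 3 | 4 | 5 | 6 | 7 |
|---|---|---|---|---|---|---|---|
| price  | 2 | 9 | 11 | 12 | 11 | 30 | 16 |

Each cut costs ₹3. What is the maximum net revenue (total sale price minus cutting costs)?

Build net[k] bottom-up: net[k] = max over allowed piece i of (p[i] + net[k−i]) − 3 per cut.
net[1] = 2
net[2] = 9
net[3] = 11
net[4] = 15  (first piece 2, then net[2]=9)
net[5] = 17  (first piece 2, then net[3]=11)
net[6] = 30
net[7] = 29  (first piece 1, then net[6]=30)
One optimal plan: pieces 6 + 1 (1 cut) → ₹32 − ₹3 = ₹29.

29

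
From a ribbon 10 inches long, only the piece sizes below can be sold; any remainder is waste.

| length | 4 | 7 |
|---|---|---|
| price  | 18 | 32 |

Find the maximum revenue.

36

Build r[k] bottom-up: r[k] = max over allowed piece i of (p[i] + r[k−i]).
r[1] = 0
r[2] = 0
r[3] = 0
r[4] = 18
r[5] = 18
r[6] = 18
r[7] = 32
r[8] = 36  (first piece 4, then r[4]=18)
r[9] = 36
r[10] = 36
One optimal cutting: pieces 4 + 4 with 2 inches of scrap → ¢36.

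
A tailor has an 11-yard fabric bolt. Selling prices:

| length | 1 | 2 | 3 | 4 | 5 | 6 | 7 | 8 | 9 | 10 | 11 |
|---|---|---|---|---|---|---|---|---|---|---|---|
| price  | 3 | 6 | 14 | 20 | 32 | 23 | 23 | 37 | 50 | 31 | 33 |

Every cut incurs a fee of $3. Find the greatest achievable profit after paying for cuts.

61

Let net[k] be the best obtainable value from length k. For each k, try every first piece i and keep the best of price[i] + net[k−i] minus the 3 cut fee when i<k.
net[1] = 3
net[2] = max(3+3-3, 6+0) = 6
net[3] = max(3+6-3, 6+3-3, 14+0) = 14
net[4] = max(3+14-3, 6+6-3, 14+3-3, 20+0) = 20
net[5] = max(3+20-3, 6+14-3, 14+6-3, 20+3-3, 32+0) = 32
net[6] = max(3+32-3, 6+20-3, 14+14-3, 20+6-3, 32+3-3, 23+0) = 32
net[7] = max(3+32-3, 6+32-3, 14+20-3, …, 23+3-3, 23+0) = 35
net[8] = max(3+35-3, 6+32-3, 14+32-3, …, 23+3-3, 37+0) = 43
net[9] = max(3+43-3, 6+35-3, 14+32-3, …, 37+3-3, 50+0) = 50
net[10] = max(3+50-3, 6+43-3, 14+35-3, …, 50+3-3, 31+0) = 61
net[11] = max(3+61-3, 6+50-3, 14+43-3, …, 31+3-3, 33+0) = 61
One optimal plan: pieces 5 + 5 + 1 (2 cuts) → $67 − $6 = $61.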